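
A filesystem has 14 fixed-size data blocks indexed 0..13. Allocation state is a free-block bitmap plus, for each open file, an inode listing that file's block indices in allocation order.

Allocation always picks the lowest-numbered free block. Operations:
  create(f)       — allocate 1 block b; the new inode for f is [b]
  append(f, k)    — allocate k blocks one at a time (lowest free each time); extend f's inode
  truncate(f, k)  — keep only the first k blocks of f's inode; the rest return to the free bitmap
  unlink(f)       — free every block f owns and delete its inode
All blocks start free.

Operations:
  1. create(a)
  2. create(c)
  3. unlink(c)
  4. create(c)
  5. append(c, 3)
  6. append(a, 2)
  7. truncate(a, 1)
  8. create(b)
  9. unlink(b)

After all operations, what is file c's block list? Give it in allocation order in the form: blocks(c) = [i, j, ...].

  1. create(a)  ⇒  F.............  {a→[0]}
  2. create(c)  ⇒  FF............  {a→[0]; c→[1]}
  3. unlink(c)  ⇒  F.............  {a→[0]}
  4. create(c)  ⇒  FF............  {a→[0]; c→[1]}
  5. append(c, 3)  ⇒  FFFFF.........  {a→[0]; c→[1, 2, 3, 4]}
  6. append(a, 2)  ⇒  FFFFFFF.......  {a→[0, 5, 6]; c→[1, 2, 3, 4]}
  7. truncate(a, 1)  ⇒  FFFFF.........  {a→[0]; c→[1, 2, 3, 4]}
  8. create(b)  ⇒  FFFFFF........  {a→[0]; b→[5]; c→[1, 2, 3, 4]}
  9. unlink(b)  ⇒  FFFFF.........  {a→[0]; c→[1, 2, 3, 4]}

blocks(c) = [1, 2, 3, 4]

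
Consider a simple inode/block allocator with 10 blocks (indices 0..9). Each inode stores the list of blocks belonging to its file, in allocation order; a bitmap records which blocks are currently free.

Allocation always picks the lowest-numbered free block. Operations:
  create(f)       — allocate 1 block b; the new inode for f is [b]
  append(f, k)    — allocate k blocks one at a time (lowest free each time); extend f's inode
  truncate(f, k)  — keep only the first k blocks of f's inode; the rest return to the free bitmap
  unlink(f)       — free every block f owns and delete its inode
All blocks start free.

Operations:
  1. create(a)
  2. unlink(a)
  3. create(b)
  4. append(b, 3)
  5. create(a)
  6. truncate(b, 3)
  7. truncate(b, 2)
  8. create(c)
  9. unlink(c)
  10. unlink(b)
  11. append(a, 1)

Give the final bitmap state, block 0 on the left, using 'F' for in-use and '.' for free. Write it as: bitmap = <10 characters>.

bitmap = F...F.....

after create(a) → a:[0]  free=[F.........]
after unlink(a) →   free=[..........]
after create(b) → b:[0]  free=[F.........]
after append(b, 3) → b:[0, 1, 2, 3]  free=[FFFF......]
after create(a) → a:[4], b:[0, 1, 2, 3]  free=[FFFFF.....]
after truncate(b, 3) → a:[4], b:[0, 1, 2]  free=[FFF.F.....]
after truncate(b, 2) → a:[4], b:[0, 1]  free=[FF..F.....]
after create(c) → a:[4], b:[0, 1], c:[2]  free=[FFF.F.....]
after unlink(c) → a:[4], b:[0, 1]  free=[FF..F.....]
after unlink(b) → a:[4]  free=[....F.....]
after append(a, 1) → a:[4, 0]  free=[F...F.....]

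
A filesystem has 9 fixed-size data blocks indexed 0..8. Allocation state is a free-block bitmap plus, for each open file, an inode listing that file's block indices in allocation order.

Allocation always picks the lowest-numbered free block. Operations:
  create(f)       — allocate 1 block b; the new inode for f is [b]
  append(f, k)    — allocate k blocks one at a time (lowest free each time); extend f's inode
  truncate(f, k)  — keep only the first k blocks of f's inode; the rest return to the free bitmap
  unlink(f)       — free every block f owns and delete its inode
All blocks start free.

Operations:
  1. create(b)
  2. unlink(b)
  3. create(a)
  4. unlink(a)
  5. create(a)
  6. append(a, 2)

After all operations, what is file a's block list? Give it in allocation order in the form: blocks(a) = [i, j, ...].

blocks(a) = [0, 1, 2]

after create(b) → b:[0]  free=[F........]
after unlink(b) →   free=[.........]
after create(a) → a:[0]  free=[F........]
after unlink(a) →   free=[.........]
after create(a) → a:[0]  free=[F........]
after append(a, 2) → a:[0, 1, 2]  free=[FFF......]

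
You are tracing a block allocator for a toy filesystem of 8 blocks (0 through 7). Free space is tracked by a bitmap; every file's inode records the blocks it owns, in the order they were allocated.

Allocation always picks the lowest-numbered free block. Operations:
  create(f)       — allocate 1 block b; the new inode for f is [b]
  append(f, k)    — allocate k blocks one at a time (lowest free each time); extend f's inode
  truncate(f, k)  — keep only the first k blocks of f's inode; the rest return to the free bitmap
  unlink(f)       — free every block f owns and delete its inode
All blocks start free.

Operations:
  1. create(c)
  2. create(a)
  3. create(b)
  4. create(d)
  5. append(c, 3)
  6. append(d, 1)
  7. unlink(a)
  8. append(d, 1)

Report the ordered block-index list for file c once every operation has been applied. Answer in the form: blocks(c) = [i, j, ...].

  1. create(c)  ⇒  F.......  {c→[0]}
  2. create(a)  ⇒  FF......  {a→[1]; c→[0]}
  3. create(b)  ⇒  FFF.....  {a→[1]; b→[2]; c→[0]}
  4. create(d)  ⇒  FFFF....  {a→[1]; b→[2]; c→[0]; d→[3]}
  5. append(c, 3)  ⇒  FFFFFFF.  {a→[1]; b→[2]; c→[0, 4, 5, 6]; d→[3]}
  6. append(d, 1)  ⇒  FFFFFFFF  {a→[1]; b→[2]; c→[0, 4, 5, 6]; d→[3, 7]}
  7. unlink(a)  ⇒  F.FFFFFF  {b→[2]; c→[0, 4, 5, 6]; d→[3, 7]}
  8. append(d, 1)  ⇒  FFFFFFFF  {b→[2]; c→[0, 4, 5, 6]; d→[3, 7, 1]}

blocks(c) = [0, 4, 5, 6]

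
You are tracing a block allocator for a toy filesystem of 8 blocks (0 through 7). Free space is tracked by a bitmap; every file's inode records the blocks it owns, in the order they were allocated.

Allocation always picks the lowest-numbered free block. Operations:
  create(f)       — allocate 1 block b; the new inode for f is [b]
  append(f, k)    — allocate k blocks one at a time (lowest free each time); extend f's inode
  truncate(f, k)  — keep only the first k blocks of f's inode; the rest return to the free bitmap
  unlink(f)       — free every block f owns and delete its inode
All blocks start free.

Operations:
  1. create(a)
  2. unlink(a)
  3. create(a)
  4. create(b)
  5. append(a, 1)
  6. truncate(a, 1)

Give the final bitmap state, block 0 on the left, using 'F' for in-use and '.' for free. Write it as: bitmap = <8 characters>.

after create(a) → a:[0]  free=[F.......]
after unlink(a) →   free=[........]
after create(a) → a:[0]  free=[F.......]
after create(b) → a:[0], b:[1]  free=[FF......]
after append(a, 1) → a:[0, 2], b:[1]  free=[FFF.....]
after truncate(a, 1) → a:[0], b:[1]  free=[FF......]

bitmap = FF......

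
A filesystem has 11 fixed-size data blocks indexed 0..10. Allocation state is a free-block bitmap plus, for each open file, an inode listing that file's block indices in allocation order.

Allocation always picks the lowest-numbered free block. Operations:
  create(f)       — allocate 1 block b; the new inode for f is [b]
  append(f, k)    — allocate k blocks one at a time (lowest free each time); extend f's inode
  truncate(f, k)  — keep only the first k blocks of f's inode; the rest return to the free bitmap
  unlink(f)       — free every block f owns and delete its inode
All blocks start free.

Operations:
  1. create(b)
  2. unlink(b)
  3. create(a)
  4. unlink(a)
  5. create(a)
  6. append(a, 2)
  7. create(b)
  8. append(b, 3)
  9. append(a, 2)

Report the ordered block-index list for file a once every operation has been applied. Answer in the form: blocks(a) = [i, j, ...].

[1] create(b) — b=0 (map F..........)
[2] unlink(b) —  (map ...........)
[3] create(a) — a=0 (map F..........)
[4] unlink(a) —  (map ...........)
[5] create(a) — a=0 (map F..........)
[6] append(a, 2) — a=0,1,2 (map FFF........)
[7] create(b) — a=0,1,2 b=3 (map FFFF.......)
[8] append(b, 3) — a=0,1,2 b=3,4,5,6 (map FFFFFFF....)
[9] append(a, 2) — a=0,1,2,7,8 b=3,4,5,6 (map FFFFFFFFF..)

blocks(a) = [0, 1, 2, 7, 8]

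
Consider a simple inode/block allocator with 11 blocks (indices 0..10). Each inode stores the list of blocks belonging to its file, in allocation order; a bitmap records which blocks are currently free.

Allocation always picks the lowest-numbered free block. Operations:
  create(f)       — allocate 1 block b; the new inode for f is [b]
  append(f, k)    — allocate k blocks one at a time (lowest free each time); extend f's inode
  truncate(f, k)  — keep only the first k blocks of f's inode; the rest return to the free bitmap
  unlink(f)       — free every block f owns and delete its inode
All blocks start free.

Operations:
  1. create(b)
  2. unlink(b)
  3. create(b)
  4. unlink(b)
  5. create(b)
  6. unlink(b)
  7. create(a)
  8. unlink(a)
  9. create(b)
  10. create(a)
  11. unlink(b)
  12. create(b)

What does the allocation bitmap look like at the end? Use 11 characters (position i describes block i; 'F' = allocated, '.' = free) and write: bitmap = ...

bitmap = FF.........

create(b): bitmap=F.......... | b=[0]
unlink(b): bitmap=........... | 
create(b): bitmap=F.......... | b=[0]
unlink(b): bitmap=........... | 
create(b): bitmap=F.......... | b=[0]
unlink(b): bitmap=........... | 
create(a): bitmap=F.......... | a=[0]
unlink(a): bitmap=........... | 
create(b): bitmap=F.......... | b=[0]
create(a): bitmap=FF......... | a=[1] b=[0]
unlink(b): bitmap=.F......... | a=[1]
create(b): bitmap=FF......... | a=[1] b=[0]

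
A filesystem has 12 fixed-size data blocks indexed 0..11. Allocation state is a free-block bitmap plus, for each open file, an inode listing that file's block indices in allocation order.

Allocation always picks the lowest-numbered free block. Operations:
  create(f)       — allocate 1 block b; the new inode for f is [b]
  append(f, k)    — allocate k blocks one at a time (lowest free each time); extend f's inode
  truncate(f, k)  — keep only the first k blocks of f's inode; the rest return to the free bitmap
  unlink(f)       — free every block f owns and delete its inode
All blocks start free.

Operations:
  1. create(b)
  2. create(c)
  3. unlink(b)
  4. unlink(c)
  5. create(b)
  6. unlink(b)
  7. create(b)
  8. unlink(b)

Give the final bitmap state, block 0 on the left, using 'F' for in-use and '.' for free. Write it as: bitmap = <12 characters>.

bitmap = ............

[1] create(b) — b=0 (map F...........)
[2] create(c) — b=0 c=1 (map FF..........)
[3] unlink(b) — c=1 (map .F..........)
[4] unlink(c) —  (map ............)
[5] create(b) — b=0 (map F...........)
[6] unlink(b) —  (map ............)
[7] create(b) — b=0 (map F...........)
[8] unlink(b) —  (map ............)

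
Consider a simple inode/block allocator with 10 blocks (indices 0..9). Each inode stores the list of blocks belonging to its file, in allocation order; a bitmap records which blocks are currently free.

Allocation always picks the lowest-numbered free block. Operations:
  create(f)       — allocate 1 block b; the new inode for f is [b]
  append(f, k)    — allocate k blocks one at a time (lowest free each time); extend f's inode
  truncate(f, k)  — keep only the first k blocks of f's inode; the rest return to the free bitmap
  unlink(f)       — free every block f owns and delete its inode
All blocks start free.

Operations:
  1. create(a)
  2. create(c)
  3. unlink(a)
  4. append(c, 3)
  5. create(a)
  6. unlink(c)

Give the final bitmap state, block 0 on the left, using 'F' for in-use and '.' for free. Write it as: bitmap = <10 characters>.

bitmap = ....F.....

  1. create(a)  ⇒  F.........  {a→[0]}
  2. create(c)  ⇒  FF........  {a→[0]; c→[1]}
  3. unlink(a)  ⇒  .F........  {c→[1]}
  4. append(c, 3)  ⇒  FFFF......  {c→[1, 0, 2, 3]}
  5. create(a)  ⇒  FFFFF.....  {a→[4]; c→[1, 0, 2, 3]}
  6. unlink(c)  ⇒  ....F.....  {a→[4]}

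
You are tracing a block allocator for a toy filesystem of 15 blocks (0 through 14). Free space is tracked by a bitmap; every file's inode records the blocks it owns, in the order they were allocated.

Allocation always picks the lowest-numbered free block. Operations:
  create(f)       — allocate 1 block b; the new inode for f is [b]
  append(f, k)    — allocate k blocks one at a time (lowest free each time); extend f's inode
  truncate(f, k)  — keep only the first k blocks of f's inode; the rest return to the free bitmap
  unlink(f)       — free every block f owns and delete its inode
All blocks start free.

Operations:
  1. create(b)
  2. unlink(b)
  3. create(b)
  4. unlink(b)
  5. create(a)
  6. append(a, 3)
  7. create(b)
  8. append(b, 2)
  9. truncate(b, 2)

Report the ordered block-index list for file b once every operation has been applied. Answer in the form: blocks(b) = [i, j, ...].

blocks(b) = [4, 5]

[1] create(b) — b=0 (map F..............)
[2] unlink(b) —  (map ...............)
[3] create(b) — b=0 (map F..............)
[4] unlink(b) —  (map ...............)
[5] create(a) — a=0 (map F..............)
[6] append(a, 3) — a=0,1,2,3 (map FFFF...........)
[7] create(b) — a=0,1,2,3 b=4 (map FFFFF..........)
[8] append(b, 2) — a=0,1,2,3 b=4,5,6 (map FFFFFFF........)
[9] truncate(b, 2) — a=0,1,2,3 b=4,5 (map FFFFFF.........)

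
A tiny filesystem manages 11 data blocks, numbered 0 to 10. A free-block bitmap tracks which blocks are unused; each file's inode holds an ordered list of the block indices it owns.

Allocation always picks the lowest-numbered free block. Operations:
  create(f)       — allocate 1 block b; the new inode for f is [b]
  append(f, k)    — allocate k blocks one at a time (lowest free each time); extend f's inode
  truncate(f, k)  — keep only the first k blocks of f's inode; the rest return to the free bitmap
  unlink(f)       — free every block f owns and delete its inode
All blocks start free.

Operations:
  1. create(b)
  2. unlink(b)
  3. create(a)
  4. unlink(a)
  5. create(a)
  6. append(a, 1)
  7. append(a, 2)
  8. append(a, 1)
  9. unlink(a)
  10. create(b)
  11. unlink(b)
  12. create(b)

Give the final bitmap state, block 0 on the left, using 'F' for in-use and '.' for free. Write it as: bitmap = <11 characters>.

bitmap = F..........

  1. create(b)  ⇒  F..........  {b→[0]}
  2. unlink(b)  ⇒  ...........  {}
  3. create(a)  ⇒  F..........  {a→[0]}
  4. unlink(a)  ⇒  ...........  {}
  5. create(a)  ⇒  F..........  {a→[0]}
  6. append(a, 1)  ⇒  FF.........  {a→[0, 1]}
  7. append(a, 2)  ⇒  FFFF.......  {a→[0, 1, 2, 3]}
  8. append(a, 1)  ⇒  FFFFF......  {a→[0, 1, 2, 3, 4]}
  9. unlink(a)  ⇒  ...........  {}
  10. create(b)  ⇒  F..........  {b→[0]}
  11. unlink(b)  ⇒  ...........  {}
  12. create(b)  ⇒  F..........  {b→[0]}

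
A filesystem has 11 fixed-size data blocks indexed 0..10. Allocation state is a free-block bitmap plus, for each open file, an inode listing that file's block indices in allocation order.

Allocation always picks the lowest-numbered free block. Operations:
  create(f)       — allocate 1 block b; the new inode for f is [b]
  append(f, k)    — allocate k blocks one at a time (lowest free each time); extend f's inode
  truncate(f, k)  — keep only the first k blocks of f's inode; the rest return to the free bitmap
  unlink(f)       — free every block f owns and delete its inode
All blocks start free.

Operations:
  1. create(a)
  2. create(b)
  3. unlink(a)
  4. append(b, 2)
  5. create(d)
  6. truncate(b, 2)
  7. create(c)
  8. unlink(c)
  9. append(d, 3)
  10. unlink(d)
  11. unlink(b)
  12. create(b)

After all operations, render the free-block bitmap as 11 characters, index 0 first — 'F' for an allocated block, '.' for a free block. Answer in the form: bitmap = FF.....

bitmap = F..........

[1] create(a) — a=0 (map F..........)
[2] create(b) — a=0 b=1 (map FF.........)
[3] unlink(a) — b=1 (map .F.........)
[4] append(b, 2) — b=1,0,2 (map FFF........)
[5] create(d) — b=1,0,2 d=3 (map FFFF.......)
[6] truncate(b, 2) — b=1,0 d=3 (map FF.F.......)
[7] create(c) — b=1,0 c=2 d=3 (map FFFF.......)
[8] unlink(c) — b=1,0 d=3 (map FF.F.......)
[9] append(d, 3) — b=1,0 d=3,2,4,5 (map FFFFFF.....)
[10] unlink(d) — b=1,0 (map FF.........)
[11] unlink(b) —  (map ...........)
[12] create(b) — b=0 (map F..........)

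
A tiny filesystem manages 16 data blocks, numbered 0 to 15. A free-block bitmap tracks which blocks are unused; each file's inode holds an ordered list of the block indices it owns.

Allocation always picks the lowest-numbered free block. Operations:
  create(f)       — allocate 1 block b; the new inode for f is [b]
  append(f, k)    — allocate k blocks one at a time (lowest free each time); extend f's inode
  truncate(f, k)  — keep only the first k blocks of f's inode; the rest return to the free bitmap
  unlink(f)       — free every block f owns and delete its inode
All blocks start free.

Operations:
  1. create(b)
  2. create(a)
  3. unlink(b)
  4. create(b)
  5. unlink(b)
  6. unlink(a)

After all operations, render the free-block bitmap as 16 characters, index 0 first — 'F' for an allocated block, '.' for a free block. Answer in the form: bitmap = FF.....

after create(b) → b:[0]  free=[F...............]
after create(a) → a:[1], b:[0]  free=[FF..............]
after unlink(b) → a:[1]  free=[.F..............]
after create(b) → a:[1], b:[0]  free=[FF..............]
after unlink(b) → a:[1]  free=[.F..............]
after unlink(a) →   free=[................]

bitmap = ................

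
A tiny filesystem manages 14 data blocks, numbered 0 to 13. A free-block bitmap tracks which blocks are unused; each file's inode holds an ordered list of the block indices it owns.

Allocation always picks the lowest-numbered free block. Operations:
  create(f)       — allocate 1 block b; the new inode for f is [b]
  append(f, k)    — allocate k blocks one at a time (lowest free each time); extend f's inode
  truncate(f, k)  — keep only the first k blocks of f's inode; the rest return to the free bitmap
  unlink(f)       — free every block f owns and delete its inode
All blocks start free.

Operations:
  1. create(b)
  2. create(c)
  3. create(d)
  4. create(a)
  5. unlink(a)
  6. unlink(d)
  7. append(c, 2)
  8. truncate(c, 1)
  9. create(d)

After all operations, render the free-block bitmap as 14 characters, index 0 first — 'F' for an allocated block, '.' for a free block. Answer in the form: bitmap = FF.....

after create(b) → b:[0]  free=[F.............]
after create(c) → b:[0], c:[1]  free=[FF............]
after create(d) → b:[0], c:[1], d:[2]  free=[FFF...........]
after create(a) → a:[3], b:[0], c:[1], d:[2]  free=[FFFF..........]
after unlink(a) → b:[0], c:[1], d:[2]  free=[FFF...........]
after unlink(d) → b:[0], c:[1]  free=[FF............]
after append(c, 2) → b:[0], c:[1, 2, 3]  free=[FFFF..........]
after truncate(c, 1) → b:[0], c:[1]  free=[FF............]
after create(d) → b:[0], c:[1], d:[2]  free=[FFF...........]

bitmap = FFF...........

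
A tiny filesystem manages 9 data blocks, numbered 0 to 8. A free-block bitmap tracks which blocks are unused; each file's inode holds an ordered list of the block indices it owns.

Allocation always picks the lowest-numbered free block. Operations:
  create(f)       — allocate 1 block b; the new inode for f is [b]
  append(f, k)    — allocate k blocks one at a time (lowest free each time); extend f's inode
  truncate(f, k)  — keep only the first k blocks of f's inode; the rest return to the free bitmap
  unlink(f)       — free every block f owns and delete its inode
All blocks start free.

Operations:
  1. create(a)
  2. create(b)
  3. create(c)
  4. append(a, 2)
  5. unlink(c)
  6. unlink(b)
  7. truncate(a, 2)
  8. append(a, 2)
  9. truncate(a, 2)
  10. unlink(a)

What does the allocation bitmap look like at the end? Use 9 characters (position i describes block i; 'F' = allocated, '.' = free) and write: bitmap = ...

after create(a) → a:[0]  free=[F........]
after create(b) → a:[0], b:[1]  free=[FF.......]
after create(c) → a:[0], b:[1], c:[2]  free=[FFF......]
after append(a, 2) → a:[0, 3, 4], b:[1], c:[2]  free=[FFFFF....]
after unlink(c) → a:[0, 3, 4], b:[1]  free=[FF.FF....]
after unlink(b) → a:[0, 3, 4]  free=[F..FF....]
after truncate(a, 2) → a:[0, 3]  free=[F..F.....]
after append(a, 2) → a:[0, 3, 1, 2]  free=[FFFF.....]
after truncate(a, 2) → a:[0, 3]  free=[F..F.....]
after unlink(a) →   free=[.........]

bitmap = .........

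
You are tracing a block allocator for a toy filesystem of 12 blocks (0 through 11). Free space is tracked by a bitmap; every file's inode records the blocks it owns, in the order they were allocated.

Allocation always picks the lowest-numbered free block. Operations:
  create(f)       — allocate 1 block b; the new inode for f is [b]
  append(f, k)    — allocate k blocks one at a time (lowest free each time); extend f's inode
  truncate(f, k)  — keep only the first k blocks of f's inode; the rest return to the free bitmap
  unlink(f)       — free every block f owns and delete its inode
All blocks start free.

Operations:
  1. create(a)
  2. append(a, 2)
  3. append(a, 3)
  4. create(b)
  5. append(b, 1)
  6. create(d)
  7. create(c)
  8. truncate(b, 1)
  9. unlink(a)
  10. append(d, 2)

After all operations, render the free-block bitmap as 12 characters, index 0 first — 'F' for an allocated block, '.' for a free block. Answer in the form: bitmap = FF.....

after create(a) → a:[0]  free=[F...........]
after append(a, 2) → a:[0, 1, 2]  free=[FFF.........]
after append(a, 3) → a:[0, 1, 2, 3, 4, 5]  free=[FFFFFF......]
after create(b) → a:[0, 1, 2, 3, 4, 5], b:[6]  free=[FFFFFFF.....]
after append(b, 1) → a:[0, 1, 2, 3, 4, 5], b:[6, 7]  free=[FFFFFFFF....]
after create(d) → a:[0, 1, 2, 3, 4, 5], b:[6, 7], d:[8]  free=[FFFFFFFFF...]
after create(c) → a:[0, 1, 2, 3, 4, 5], b:[6, 7], c:[9], d:[8]  free=[FFFFFFFFFF..]
after truncate(b, 1) → a:[0, 1, 2, 3, 4, 5], b:[6], c:[9], d:[8]  free=[FFFFFFF.FF..]
after unlink(a) → b:[6], c:[9], d:[8]  free=[......F.FF..]
after append(d, 2) → b:[6], c:[9], d:[8, 0, 1]  free=[FF....F.FF..]

bitmap = FF....F.FF..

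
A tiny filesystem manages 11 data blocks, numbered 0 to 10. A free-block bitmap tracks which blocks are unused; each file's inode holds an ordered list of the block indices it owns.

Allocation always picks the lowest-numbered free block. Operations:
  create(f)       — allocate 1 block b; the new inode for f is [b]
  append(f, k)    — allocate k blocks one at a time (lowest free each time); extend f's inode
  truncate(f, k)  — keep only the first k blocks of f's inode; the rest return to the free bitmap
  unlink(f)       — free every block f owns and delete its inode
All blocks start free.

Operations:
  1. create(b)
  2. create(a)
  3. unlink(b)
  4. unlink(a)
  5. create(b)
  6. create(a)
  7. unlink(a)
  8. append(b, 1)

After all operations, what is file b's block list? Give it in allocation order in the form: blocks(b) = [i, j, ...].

blocks(b) = [0, 1]

  1. create(b)  ⇒  F..........  {b→[0]}
  2. create(a)  ⇒  FF.........  {a→[1]; b→[0]}
  3. unlink(b)  ⇒  .F.........  {a→[1]}
  4. unlink(a)  ⇒  ...........  {}
  5. create(b)  ⇒  F..........  {b→[0]}
  6. create(a)  ⇒  FF.........  {a→[1]; b→[0]}
  7. unlink(a)  ⇒  F..........  {b→[0]}
  8. append(b, 1)  ⇒  FF.........  {b→[0, 1]}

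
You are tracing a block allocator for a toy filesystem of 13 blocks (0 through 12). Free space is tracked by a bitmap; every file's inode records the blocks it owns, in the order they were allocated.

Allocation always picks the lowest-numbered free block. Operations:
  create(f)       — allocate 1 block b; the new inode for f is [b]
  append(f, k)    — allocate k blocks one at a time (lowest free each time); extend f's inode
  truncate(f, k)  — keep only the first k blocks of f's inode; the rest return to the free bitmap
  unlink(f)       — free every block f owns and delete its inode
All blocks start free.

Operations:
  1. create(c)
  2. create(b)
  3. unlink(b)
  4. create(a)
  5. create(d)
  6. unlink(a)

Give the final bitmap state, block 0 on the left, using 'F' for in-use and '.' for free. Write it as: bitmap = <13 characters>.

bitmap = F.F..........

[1] create(c) — c=0 (map F............)
[2] create(b) — b=1 c=0 (map FF...........)
[3] unlink(b) — c=0 (map F............)
[4] create(a) — a=1 c=0 (map FF...........)
[5] create(d) — a=1 c=0 d=2 (map FFF..........)
[6] unlink(a) — c=0 d=2 (map F.F..........)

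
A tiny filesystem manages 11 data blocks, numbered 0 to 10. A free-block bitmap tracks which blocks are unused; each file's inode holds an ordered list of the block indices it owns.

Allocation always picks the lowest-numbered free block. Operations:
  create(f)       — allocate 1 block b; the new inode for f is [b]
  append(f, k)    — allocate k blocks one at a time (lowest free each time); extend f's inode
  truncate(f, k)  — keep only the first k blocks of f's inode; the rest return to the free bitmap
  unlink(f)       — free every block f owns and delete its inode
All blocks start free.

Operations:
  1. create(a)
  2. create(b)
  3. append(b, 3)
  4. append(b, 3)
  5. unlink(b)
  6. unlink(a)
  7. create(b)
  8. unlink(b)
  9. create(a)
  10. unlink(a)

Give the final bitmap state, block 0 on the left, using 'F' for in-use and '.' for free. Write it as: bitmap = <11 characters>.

[1] create(a) — a=0 (map F..........)
[2] create(b) — a=0 b=1 (map FF.........)
[3] append(b, 3) — a=0 b=1,2,3,4 (map FFFFF......)
[4] append(b, 3) — a=0 b=1,2,3,4,5,6,7 (map FFFFFFFF...)
[5] unlink(b) — a=0 (map F..........)
[6] unlink(a) —  (map ...........)
[7] create(b) — b=0 (map F..........)
[8] unlink(b) —  (map ...........)
[9] create(a) — a=0 (map F..........)
[10] unlink(a) —  (map ...........)

bitmap = ...........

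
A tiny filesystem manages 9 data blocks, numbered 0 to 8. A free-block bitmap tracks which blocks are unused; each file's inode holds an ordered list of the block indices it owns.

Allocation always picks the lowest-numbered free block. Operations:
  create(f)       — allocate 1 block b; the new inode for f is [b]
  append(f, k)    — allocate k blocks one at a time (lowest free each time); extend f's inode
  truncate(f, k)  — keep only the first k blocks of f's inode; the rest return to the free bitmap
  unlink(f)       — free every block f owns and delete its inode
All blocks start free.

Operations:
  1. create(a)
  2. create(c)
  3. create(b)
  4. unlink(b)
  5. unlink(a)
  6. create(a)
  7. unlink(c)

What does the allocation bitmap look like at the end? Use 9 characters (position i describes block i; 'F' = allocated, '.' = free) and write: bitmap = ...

  1. create(a)  ⇒  F........  {a→[0]}
  2. create(c)  ⇒  FF.......  {a→[0]; c→[1]}
  3. create(b)  ⇒  FFF......  {a→[0]; b→[2]; c→[1]}
  4. unlink(b)  ⇒  FF.......  {a→[0]; c→[1]}
  5. unlink(a)  ⇒  .F.......  {c→[1]}
  6. create(a)  ⇒  FF.......  {a→[0]; c→[1]}
  7. unlink(c)  ⇒  F........  {a→[0]}

bitmap = F........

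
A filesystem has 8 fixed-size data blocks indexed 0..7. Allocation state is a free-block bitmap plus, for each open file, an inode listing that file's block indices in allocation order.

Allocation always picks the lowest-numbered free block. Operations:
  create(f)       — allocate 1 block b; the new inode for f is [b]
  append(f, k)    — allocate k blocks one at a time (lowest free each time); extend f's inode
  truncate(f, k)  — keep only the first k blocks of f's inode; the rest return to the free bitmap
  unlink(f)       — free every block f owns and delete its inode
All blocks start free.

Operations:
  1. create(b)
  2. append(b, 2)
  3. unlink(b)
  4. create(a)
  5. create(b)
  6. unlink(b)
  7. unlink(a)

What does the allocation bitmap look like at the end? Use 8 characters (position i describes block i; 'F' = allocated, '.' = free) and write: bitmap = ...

  1. create(b)  ⇒  F.......  {b→[0]}
  2. append(b, 2)  ⇒  FFF.....  {b→[0, 1, 2]}
  3. unlink(b)  ⇒  ........  {}
  4. create(a)  ⇒  F.......  {a→[0]}
  5. create(b)  ⇒  FF......  {a→[0]; b→[1]}
  6. unlink(b)  ⇒  F.......  {a→[0]}
  7. unlink(a)  ⇒  ........  {}

bitmap = ........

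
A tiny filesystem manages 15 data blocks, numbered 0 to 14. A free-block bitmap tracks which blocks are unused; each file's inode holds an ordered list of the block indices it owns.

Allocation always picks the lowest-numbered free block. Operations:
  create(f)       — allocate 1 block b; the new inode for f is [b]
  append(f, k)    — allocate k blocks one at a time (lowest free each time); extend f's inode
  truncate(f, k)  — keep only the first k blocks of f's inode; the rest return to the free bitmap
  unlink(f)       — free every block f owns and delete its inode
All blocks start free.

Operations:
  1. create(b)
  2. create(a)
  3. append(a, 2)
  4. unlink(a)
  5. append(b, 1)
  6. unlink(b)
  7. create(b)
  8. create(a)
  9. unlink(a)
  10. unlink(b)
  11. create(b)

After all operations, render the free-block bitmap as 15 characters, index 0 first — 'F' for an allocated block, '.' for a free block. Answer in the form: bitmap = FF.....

bitmap = F..............

[1] create(b) — b=0 (map F..............)
[2] create(a) — a=1 b=0 (map FF.............)
[3] append(a, 2) — a=1,2,3 b=0 (map FFFF...........)
[4] unlink(a) — b=0 (map F..............)
[5] append(b, 1) — b=0,1 (map FF.............)
[6] unlink(b) —  (map ...............)
[7] create(b) — b=0 (map F..............)
[8] create(a) — a=1 b=0 (map FF.............)
[9] unlink(a) — b=0 (map F..............)
[10] unlink(b) —  (map ...............)
[11] create(b) — b=0 (map F..............)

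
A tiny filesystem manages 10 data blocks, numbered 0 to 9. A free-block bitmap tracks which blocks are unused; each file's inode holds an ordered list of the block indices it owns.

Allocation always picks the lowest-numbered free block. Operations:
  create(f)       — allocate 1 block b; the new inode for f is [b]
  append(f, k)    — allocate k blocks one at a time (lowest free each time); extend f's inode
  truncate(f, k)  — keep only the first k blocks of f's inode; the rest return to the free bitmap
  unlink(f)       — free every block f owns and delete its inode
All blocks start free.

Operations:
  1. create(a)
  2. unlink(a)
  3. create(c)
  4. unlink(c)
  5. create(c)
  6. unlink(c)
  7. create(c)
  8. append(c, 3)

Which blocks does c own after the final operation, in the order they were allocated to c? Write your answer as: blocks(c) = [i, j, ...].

[1] create(a) — a=0 (map F.........)
[2] unlink(a) —  (map ..........)
[3] create(c) — c=0 (map F.........)
[4] unlink(c) —  (map ..........)
[5] create(c) — c=0 (map F.........)
[6] unlink(c) —  (map ..........)
[7] create(c) — c=0 (map F.........)
[8] append(c, 3) — c=0,1,2,3 (map FFFF......)

blocks(c) = [0, 1, 2, 3]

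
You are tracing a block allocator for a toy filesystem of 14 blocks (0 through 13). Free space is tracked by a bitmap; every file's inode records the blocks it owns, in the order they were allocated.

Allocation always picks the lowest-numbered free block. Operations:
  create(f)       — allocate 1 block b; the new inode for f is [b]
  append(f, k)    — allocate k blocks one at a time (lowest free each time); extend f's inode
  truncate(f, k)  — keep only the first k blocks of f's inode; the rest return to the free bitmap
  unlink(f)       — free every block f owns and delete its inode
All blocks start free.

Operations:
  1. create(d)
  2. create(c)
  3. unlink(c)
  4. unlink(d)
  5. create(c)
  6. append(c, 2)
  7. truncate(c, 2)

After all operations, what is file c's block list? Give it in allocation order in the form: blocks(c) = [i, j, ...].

  1. create(d)  ⇒  F.............  {d→[0]}
  2. create(c)  ⇒  FF............  {c→[1]; d→[0]}
  3. unlink(c)  ⇒  F.............  {d→[0]}
  4. unlink(d)  ⇒  ..............  {}
  5. create(c)  ⇒  F.............  {c→[0]}
  6. append(c, 2)  ⇒  FFF...........  {c→[0, 1, 2]}
  7. truncate(c, 2)  ⇒  FF............  {c→[0, 1]}

blocks(c) = [0, 1]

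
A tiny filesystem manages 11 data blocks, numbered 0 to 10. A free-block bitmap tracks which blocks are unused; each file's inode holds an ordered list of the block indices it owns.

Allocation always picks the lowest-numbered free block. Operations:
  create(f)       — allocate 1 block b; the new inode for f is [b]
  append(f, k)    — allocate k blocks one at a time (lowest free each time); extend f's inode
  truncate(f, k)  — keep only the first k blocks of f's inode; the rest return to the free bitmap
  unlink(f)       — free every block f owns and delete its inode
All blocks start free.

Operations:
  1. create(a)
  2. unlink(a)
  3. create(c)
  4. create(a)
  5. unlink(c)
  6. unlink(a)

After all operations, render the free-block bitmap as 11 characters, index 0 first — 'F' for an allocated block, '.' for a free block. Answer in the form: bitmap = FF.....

bitmap = ...........

[1] create(a) — a=0 (map F..........)
[2] unlink(a) —  (map ...........)
[3] create(c) — c=0 (map F..........)
[4] create(a) — a=1 c=0 (map FF.........)
[5] unlink(c) — a=1 (map .F.........)
[6] unlink(a) —  (map ...........)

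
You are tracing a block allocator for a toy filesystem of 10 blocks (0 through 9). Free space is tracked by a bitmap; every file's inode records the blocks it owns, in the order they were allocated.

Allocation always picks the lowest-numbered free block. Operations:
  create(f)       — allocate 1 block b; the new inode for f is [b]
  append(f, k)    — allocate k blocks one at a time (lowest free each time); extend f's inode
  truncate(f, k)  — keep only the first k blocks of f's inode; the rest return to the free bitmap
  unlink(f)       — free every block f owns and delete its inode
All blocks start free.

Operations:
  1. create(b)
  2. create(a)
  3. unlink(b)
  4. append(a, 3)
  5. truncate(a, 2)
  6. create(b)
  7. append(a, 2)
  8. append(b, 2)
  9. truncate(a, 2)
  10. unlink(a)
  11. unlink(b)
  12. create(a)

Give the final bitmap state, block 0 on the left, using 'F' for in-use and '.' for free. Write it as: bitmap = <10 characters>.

[1] create(b) — b=0 (map F.........)
[2] create(a) — a=1 b=0 (map FF........)
[3] unlink(b) — a=1 (map .F........)
[4] append(a, 3) — a=1,0,2,3 (map FFFF......)
[5] truncate(a, 2) — a=1,0 (map FF........)
[6] create(b) — a=1,0 b=2 (map FFF.......)
[7] append(a, 2) — a=1,0,3,4 b=2 (map FFFFF.....)
[8] append(b, 2) — a=1,0,3,4 b=2,5,6 (map FFFFFFF...)
[9] truncate(a, 2) — a=1,0 b=2,5,6 (map FFF..FF...)
[10] unlink(a) — b=2,5,6 (map ..F..FF...)
[11] unlink(b) —  (map ..........)
[12] create(a) — a=0 (map F.........)

bitmap = F.........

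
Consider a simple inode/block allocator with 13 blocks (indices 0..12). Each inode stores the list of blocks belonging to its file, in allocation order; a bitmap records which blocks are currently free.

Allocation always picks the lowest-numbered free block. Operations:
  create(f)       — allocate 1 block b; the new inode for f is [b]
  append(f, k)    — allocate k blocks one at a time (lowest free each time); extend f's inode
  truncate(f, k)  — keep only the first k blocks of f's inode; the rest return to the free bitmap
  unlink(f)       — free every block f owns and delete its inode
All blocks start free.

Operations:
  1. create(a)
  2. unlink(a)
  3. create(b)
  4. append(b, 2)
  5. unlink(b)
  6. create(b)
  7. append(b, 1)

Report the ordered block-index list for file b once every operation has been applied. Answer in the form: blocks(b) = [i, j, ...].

blocks(b) = [0, 1]

[1] create(a) — a=0 (map F............)
[2] unlink(a) —  (map .............)
[3] create(b) — b=0 (map F............)
[4] append(b, 2) — b=0,1,2 (map FFF..........)
[5] unlink(b) —  (map .............)
[6] create(b) — b=0 (map F............)
[7] append(b, 1) — b=0,1 (map FF...........)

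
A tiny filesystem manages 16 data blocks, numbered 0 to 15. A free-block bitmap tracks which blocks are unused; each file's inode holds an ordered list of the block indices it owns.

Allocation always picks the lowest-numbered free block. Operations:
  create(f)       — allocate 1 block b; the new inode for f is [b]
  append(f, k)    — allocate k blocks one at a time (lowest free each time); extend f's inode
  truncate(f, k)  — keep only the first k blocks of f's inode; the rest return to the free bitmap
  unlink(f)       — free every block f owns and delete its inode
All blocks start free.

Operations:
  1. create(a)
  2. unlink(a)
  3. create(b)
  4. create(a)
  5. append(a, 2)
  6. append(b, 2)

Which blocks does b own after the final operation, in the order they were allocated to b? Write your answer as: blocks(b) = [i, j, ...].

  1. create(a)  ⇒  F...............  {a→[0]}
  2. unlink(a)  ⇒  ................  {}
  3. create(b)  ⇒  F...............  {b→[0]}
  4. create(a)  ⇒  FF..............  {a→[1]; b→[0]}
  5. append(a, 2)  ⇒  FFFF............  {a→[1, 2, 3]; b→[0]}
  6. append(b, 2)  ⇒  FFFFFF..........  {a→[1, 2, 3]; b→[0, 4, 5]}

blocks(b) = [0, 4, 5]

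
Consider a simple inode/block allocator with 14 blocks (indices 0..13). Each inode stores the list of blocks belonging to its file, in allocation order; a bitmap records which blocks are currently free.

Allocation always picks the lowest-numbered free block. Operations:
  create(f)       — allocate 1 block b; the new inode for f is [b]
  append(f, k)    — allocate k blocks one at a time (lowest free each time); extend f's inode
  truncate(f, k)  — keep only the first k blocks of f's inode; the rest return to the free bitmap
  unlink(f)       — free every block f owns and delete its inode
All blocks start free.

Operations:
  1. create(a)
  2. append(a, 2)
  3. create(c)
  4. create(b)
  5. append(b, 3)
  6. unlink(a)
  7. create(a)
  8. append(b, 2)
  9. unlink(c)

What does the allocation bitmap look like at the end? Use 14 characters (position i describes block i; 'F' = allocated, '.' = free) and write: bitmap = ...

  1. create(a)  ⇒  F.............  {a→[0]}
  2. append(a, 2)  ⇒  FFF...........  {a→[0, 1, 2]}
  3. create(c)  ⇒  FFFF..........  {a→[0, 1, 2]; c→[3]}
  4. create(b)  ⇒  FFFFF.........  {a→[0, 1, 2]; b→[4]; c→[3]}
  5. append(b, 3)  ⇒  FFFFFFFF......  {a→[0, 1, 2]; b→[4, 5, 6, 7]; c→[3]}
  6. unlink(a)  ⇒  ...FFFFF......  {b→[4, 5, 6, 7]; c→[3]}
  7. create(a)  ⇒  F..FFFFF......  {a→[0]; b→[4, 5, 6, 7]; c→[3]}
  8. append(b, 2)  ⇒  FFFFFFFF......  {a→[0]; b→[4, 5, 6, 7, 1, 2]; c→[3]}
  9. unlink(c)  ⇒  FFF.FFFF......  {a→[0]; b→[4, 5, 6, 7, 1, 2]}

bitmap = FFF.FFFF......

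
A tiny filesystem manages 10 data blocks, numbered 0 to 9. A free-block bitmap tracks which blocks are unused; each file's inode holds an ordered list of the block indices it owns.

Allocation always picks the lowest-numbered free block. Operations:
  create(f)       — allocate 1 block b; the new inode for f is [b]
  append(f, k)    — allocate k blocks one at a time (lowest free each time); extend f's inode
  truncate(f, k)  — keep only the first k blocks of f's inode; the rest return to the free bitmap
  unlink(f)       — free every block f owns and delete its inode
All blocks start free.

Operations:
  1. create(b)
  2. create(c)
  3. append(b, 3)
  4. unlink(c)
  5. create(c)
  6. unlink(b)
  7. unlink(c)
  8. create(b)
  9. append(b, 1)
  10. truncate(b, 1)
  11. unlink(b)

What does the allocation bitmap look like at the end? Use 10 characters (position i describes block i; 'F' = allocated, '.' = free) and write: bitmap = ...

create(b): bitmap=F......... | b=[0]
create(c): bitmap=FF........ | b=[0] c=[1]
append(b, 3): bitmap=FFFFF..... | b=[0, 2, 3, 4] c=[1]
unlink(c): bitmap=F.FFF..... | b=[0, 2, 3, 4]
create(c): bitmap=FFFFF..... | b=[0, 2, 3, 4] c=[1]
unlink(b): bitmap=.F........ | c=[1]
unlink(c): bitmap=.......... | 
create(b): bitmap=F......... | b=[0]
append(b, 1): bitmap=FF........ | b=[0, 1]
truncate(b, 1): bitmap=F......... | b=[0]
unlink(b): bitmap=.......... | 

bitmap = ..........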